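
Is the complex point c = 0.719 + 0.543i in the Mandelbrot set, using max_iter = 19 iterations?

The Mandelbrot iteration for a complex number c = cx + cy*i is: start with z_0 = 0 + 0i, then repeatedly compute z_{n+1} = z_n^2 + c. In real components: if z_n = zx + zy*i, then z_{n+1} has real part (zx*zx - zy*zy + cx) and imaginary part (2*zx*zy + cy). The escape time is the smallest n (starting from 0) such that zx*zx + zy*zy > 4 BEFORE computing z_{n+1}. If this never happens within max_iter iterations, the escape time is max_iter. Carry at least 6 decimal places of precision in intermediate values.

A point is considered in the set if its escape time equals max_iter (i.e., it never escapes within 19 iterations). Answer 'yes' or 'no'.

Answer: no

Derivation:
z_0 = 0 + 0i, c = 0.7190 + 0.5430i
Iter 1: z = 0.7190 + 0.5430i, |z|^2 = 0.8118
Iter 2: z = 0.9411 + 1.3238i, |z|^2 = 2.6382
Iter 3: z = -0.1478 + 3.0348i, |z|^2 = 9.2316
Escaped at iteration 3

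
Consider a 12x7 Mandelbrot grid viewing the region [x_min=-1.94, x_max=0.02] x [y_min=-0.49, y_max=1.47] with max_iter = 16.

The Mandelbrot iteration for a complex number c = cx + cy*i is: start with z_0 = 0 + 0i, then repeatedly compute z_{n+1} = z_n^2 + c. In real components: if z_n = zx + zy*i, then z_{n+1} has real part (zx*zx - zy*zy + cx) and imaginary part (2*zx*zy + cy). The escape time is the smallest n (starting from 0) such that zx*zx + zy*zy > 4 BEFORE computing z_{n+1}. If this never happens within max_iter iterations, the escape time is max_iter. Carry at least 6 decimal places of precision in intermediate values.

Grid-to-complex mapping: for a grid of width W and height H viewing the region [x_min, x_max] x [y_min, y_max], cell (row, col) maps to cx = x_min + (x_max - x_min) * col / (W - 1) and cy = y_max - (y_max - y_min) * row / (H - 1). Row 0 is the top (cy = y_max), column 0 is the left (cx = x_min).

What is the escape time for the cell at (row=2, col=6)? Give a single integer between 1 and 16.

Answer: 4

Derivation:
z_0 = 0 + 0i, c = -0.8709 + 0.8167i
Iter 1: z = -0.8709 + 0.8167i, |z|^2 = 1.4254
Iter 2: z = -0.7794 + -0.6058i, |z|^2 = 0.9744
Iter 3: z = -0.6305 + 1.7610i, |z|^2 = 3.4986
Iter 4: z = -3.5744 + -1.4040i, |z|^2 = 14.7476
Escaped at iteration 4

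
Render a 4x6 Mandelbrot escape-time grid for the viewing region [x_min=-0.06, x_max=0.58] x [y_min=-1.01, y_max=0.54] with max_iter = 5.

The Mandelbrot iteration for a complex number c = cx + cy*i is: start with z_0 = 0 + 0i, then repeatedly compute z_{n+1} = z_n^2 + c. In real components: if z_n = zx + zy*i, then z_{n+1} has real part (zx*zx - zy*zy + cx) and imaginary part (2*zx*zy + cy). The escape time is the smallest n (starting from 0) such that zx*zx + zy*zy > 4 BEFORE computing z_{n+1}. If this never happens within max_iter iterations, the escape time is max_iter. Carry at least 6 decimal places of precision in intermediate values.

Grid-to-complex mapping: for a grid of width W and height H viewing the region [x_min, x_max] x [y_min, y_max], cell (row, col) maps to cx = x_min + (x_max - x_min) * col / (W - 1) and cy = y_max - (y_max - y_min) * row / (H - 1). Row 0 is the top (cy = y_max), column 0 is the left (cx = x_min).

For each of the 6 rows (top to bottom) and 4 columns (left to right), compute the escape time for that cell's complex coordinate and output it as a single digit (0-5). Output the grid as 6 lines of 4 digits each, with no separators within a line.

(row=0, col=0): c = -0.0600 + 0.5400i → escape time 5
(row=0, col=1): c = 0.1533 + 0.5400i → escape time 5
(row=0, col=2): c = 0.3667 + 0.5400i → escape time 5
(row=0, col=3): c = 0.5800 + 0.5400i → escape time 3
(row=1, col=0): c = -0.0600 + 0.2300i → escape time 5
(row=1, col=1): c = 0.1533 + 0.2300i → escape time 5
(row=1, col=2): c = 0.3667 + 0.2300i → escape time 5
(row=1, col=3): c = 0.5800 + 0.2300i → escape time 4
(row=2, col=0): c = -0.0600 + -0.0800i → escape time 5
(row=2, col=1): c = 0.1533 + -0.0800i → escape time 5
(row=2, col=2): c = 0.3667 + -0.0800i → escape time 5
(row=2, col=3): c = 0.5800 + -0.0800i → escape time 4
(row=3, col=0): c = -0.0600 + -0.3900i → escape time 5
(row=3, col=1): c = 0.1533 + -0.3900i → escape time 5
(row=3, col=2): c = 0.3667 + -0.3900i → escape time 5
(row=3, col=3): c = 0.5800 + -0.3900i → escape time 4
(row=4, col=0): c = -0.0600 + -0.7000i → escape time 5
(row=4, col=1): c = 0.1533 + -0.7000i → escape time 5
(row=4, col=2): c = 0.3667 + -0.7000i → escape time 5
(row=4, col=3): c = 0.5800 + -0.7000i → escape time 3
(row=5, col=0): c = -0.0600 + -1.0100i → escape time 5
(row=5, col=1): c = 0.1533 + -1.0100i → escape time 4
(row=5, col=2): c = 0.3667 + -1.0100i → escape time 3
(row=5, col=3): c = 0.5800 + -1.0100i → escape time 2

Answer: 5553
5554
5554
5554
5553
5432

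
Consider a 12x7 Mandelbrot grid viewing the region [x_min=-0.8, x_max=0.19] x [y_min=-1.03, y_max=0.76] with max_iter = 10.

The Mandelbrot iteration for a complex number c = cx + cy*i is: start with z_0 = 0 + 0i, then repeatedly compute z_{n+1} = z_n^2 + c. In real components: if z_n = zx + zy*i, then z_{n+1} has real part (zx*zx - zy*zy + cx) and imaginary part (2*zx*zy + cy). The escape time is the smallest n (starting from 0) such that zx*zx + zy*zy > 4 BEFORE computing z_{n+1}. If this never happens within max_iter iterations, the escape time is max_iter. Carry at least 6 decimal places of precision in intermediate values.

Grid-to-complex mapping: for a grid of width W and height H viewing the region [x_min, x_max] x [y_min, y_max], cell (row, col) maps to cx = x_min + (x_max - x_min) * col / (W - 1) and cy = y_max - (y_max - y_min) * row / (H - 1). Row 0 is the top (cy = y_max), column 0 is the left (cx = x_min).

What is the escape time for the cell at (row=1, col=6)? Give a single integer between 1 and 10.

z_0 = 0 + 0i, c = -0.2600 + 0.4617i
Iter 1: z = -0.2600 + 0.4617i, |z|^2 = 0.2807
Iter 2: z = -0.4055 + 0.2216i, |z|^2 = 0.2136
Iter 3: z = -0.1446 + 0.2819i, |z|^2 = 0.1004
Iter 4: z = -0.3186 + 0.3801i, |z|^2 = 0.2460
Iter 5: z = -0.3030 + 0.2195i, |z|^2 = 0.1400
Iter 6: z = -0.2164 + 0.3287i, |z|^2 = 0.1548
Iter 7: z = -0.3212 + 0.3194i, |z|^2 = 0.2052
Iter 8: z = -0.2589 + 0.2565i, |z|^2 = 0.1328
Iter 9: z = -0.2588 + 0.3289i, |z|^2 = 0.1751

Answer: 10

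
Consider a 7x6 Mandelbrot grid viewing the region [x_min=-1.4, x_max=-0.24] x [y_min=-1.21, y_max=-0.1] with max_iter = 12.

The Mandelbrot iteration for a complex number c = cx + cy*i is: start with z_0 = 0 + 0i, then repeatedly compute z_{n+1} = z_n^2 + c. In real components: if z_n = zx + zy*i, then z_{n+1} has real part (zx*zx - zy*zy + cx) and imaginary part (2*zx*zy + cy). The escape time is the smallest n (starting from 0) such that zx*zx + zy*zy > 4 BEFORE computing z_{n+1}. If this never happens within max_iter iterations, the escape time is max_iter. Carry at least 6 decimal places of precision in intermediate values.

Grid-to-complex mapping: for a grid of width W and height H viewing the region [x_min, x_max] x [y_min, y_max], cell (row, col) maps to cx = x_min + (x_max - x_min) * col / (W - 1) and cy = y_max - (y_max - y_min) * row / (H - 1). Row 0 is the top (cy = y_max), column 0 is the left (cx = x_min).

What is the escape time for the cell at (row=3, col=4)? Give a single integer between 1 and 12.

Answer: 5

Derivation:
z_0 = 0 + 0i, c = -0.6267 + -0.7660i
Iter 1: z = -0.6267 + -0.7660i, |z|^2 = 0.9795
Iter 2: z = -0.8207 + 0.1941i, |z|^2 = 0.7112
Iter 3: z = 0.0092 + -1.0845i, |z|^2 = 1.1763
Iter 4: z = -1.8028 + -0.7861i, |z|^2 = 3.8679
Iter 5: z = 2.0054 + 2.0681i, |z|^2 = 8.2990
Escaped at iteration 5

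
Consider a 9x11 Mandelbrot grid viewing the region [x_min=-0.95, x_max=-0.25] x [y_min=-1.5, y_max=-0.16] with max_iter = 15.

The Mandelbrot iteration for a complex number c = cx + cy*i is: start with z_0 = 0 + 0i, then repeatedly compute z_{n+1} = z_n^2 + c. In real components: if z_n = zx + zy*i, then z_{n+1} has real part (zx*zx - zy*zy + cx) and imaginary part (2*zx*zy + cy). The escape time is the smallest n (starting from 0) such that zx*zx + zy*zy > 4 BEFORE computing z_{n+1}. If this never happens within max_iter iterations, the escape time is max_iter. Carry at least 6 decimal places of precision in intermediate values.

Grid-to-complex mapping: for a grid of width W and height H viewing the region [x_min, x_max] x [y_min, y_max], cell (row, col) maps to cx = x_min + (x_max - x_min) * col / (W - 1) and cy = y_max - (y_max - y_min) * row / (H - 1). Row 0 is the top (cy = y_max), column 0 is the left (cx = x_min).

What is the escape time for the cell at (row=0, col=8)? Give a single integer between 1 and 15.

Answer: 15

Derivation:
z_0 = 0 + 0i, c = -0.2500 + -0.1600i
Iter 1: z = -0.2500 + -0.1600i, |z|^2 = 0.0881
Iter 2: z = -0.2131 + -0.0800i, |z|^2 = 0.0518
Iter 3: z = -0.2110 + -0.1259i, |z|^2 = 0.0604
Iter 4: z = -0.2213 + -0.1069i, |z|^2 = 0.0604
Iter 5: z = -0.2124 + -0.1127i, |z|^2 = 0.0578
Iter 6: z = -0.2176 + -0.1121i, |z|^2 = 0.0599
Iter 7: z = -0.2152 + -0.1112i, |z|^2 = 0.0587
Iter 8: z = -0.2160 + -0.1121i, |z|^2 = 0.0592
Iter 9: z = -0.2159 + -0.1116i, |z|^2 = 0.0591
Iter 10: z = -0.2158 + -0.1118i, |z|^2 = 0.0591
Iter 11: z = -0.2159 + -0.1117i, |z|^2 = 0.0591
Iter 12: z = -0.2159 + -0.1118i, |z|^2 = 0.0591
Iter 13: z = -0.2159 + -0.1118i, |z|^2 = 0.0591
Iter 14: z = -0.2159 + -0.1117i, |z|^2 = 0.0591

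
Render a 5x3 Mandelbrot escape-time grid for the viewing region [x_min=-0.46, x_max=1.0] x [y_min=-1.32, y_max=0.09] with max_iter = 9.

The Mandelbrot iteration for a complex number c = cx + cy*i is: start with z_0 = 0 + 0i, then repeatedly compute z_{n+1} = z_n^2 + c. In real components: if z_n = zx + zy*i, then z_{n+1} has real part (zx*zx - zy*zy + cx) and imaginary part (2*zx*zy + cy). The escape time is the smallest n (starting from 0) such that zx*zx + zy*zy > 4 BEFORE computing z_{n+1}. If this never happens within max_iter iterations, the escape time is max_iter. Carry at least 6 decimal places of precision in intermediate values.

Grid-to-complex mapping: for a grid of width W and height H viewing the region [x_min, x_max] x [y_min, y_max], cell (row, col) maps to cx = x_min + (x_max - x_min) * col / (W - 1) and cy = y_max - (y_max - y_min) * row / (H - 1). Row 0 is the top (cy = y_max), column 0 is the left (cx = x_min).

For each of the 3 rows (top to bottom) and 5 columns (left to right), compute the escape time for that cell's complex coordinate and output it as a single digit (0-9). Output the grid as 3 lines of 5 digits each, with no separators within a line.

Answer: 99942
99932
32222

Derivation:
(row=0, col=0): c = -0.4600 + 0.0900i → escape time 9
(row=0, col=1): c = -0.0950 + 0.0900i → escape time 9
(row=0, col=2): c = 0.2700 + 0.0900i → escape time 9
(row=0, col=3): c = 0.6350 + 0.0900i → escape time 4
(row=0, col=4): c = 1.0000 + 0.0900i → escape time 2
(row=1, col=0): c = -0.4600 + -0.6150i → escape time 9
(row=1, col=1): c = -0.0950 + -0.6150i → escape time 9
(row=1, col=2): c = 0.2700 + -0.6150i → escape time 9
(row=1, col=3): c = 0.6350 + -0.6150i → escape time 3
(row=1, col=4): c = 1.0000 + -0.6150i → escape time 2
(row=2, col=0): c = -0.4600 + -1.3200i → escape time 3
(row=2, col=1): c = -0.0950 + -1.3200i → escape time 2
(row=2, col=2): c = 0.2700 + -1.3200i → escape time 2
(row=2, col=3): c = 0.6350 + -1.3200i → escape time 2
(row=2, col=4): c = 1.0000 + -1.3200i → escape time 2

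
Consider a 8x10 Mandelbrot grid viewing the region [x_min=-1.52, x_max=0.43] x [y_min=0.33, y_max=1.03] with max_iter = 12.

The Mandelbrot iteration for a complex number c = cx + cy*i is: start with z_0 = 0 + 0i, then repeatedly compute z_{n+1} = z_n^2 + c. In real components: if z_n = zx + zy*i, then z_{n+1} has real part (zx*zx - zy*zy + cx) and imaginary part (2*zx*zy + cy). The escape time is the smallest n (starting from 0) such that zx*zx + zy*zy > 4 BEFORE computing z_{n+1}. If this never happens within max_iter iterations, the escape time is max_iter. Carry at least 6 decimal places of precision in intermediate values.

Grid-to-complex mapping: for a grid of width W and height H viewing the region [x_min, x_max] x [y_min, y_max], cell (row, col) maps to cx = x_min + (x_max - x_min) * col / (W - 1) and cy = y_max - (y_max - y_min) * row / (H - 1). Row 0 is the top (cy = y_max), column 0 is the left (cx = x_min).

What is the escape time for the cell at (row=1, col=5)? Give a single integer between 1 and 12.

Answer: 12

Derivation:
z_0 = 0 + 0i, c = -0.1271 + 0.9522i
Iter 1: z = -0.1271 + 0.9522i, |z|^2 = 0.9229
Iter 2: z = -1.0177 + 0.7101i, |z|^2 = 1.5399
Iter 3: z = 0.4044 + -0.4931i, |z|^2 = 0.4066
Iter 4: z = -0.2068 + 0.5534i, |z|^2 = 0.3491
Iter 5: z = -0.3907 + 0.7233i, |z|^2 = 0.6759
Iter 6: z = -0.4977 + 0.3870i, |z|^2 = 0.3975
Iter 7: z = -0.0292 + 0.5670i, |z|^2 = 0.3223
Iter 8: z = -0.4477 + 0.9191i, |z|^2 = 1.0452
Iter 9: z = -0.7714 + 0.1292i, |z|^2 = 0.6118
Iter 10: z = 0.4513 + 0.7529i, |z|^2 = 0.7706
Iter 11: z = -0.4904 + 1.6318i, |z|^2 = 2.9033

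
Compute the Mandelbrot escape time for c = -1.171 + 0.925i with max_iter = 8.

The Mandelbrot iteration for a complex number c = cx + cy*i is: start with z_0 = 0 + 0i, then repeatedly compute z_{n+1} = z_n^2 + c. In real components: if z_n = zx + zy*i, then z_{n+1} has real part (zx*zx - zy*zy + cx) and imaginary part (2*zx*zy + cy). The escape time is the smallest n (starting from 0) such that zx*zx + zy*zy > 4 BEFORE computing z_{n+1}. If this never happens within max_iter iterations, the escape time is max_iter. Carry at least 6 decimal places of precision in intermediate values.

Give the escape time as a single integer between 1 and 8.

z_0 = 0 + 0i, c = -1.1710 + 0.9250i
Iter 1: z = -1.1710 + 0.9250i, |z|^2 = 2.2269
Iter 2: z = -0.6554 + -1.2413i, |z|^2 = 1.9705
Iter 3: z = -2.2824 + 2.5521i, |z|^2 = 11.7228
Escaped at iteration 3

Answer: 3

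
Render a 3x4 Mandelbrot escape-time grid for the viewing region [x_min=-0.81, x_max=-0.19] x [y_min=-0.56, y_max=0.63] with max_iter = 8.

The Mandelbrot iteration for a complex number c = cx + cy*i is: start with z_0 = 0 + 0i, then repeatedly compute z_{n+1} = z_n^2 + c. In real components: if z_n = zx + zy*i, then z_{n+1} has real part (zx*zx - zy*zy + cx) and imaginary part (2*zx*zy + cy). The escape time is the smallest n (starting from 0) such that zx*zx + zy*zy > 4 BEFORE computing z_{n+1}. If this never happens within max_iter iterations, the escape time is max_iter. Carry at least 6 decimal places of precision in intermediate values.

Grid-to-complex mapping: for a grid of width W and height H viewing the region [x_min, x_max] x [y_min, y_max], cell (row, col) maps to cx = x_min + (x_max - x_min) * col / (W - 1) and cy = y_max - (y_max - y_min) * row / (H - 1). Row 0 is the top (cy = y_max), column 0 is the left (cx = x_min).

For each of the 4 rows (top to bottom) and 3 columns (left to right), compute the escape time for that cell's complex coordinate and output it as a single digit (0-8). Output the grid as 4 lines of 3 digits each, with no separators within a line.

(row=0, col=0): c = -0.8100 + 0.6300i → escape time 5
(row=0, col=1): c = -0.5000 + 0.6300i → escape time 8
(row=0, col=2): c = -0.1900 + 0.6300i → escape time 8
(row=1, col=0): c = -0.8100 + 0.2333i → escape time 8
(row=1, col=1): c = -0.5000 + 0.2333i → escape time 8
(row=1, col=2): c = -0.1900 + 0.2333i → escape time 8
(row=2, col=0): c = -0.8100 + -0.1633i → escape time 8
(row=2, col=1): c = -0.5000 + -0.1633i → escape time 8
(row=2, col=2): c = -0.1900 + -0.1633i → escape time 8
(row=3, col=0): c = -0.8100 + -0.5600i → escape time 5
(row=3, col=1): c = -0.5000 + -0.5600i → escape time 8
(row=3, col=2): c = -0.1900 + -0.5600i → escape time 8

Answer: 588
888
888
588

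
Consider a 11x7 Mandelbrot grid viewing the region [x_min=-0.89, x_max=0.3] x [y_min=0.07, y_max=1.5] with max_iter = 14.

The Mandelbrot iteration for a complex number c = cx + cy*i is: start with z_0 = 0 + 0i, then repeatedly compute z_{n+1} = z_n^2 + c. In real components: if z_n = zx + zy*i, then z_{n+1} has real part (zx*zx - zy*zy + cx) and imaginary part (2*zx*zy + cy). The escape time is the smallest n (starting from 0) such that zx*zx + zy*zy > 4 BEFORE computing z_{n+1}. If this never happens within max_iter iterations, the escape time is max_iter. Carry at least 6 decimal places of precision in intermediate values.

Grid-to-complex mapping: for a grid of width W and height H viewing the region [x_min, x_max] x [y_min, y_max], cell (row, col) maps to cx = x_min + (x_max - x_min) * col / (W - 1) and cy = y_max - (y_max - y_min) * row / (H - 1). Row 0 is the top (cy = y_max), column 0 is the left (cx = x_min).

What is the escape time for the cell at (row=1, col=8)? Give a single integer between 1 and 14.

z_0 = 0 + 0i, c = 0.0620 + 1.2617i
Iter 1: z = 0.0620 + 1.2617i, |z|^2 = 1.5956
Iter 2: z = -1.5260 + 1.4181i, |z|^2 = 4.3396
Escaped at iteration 2

Answer: 2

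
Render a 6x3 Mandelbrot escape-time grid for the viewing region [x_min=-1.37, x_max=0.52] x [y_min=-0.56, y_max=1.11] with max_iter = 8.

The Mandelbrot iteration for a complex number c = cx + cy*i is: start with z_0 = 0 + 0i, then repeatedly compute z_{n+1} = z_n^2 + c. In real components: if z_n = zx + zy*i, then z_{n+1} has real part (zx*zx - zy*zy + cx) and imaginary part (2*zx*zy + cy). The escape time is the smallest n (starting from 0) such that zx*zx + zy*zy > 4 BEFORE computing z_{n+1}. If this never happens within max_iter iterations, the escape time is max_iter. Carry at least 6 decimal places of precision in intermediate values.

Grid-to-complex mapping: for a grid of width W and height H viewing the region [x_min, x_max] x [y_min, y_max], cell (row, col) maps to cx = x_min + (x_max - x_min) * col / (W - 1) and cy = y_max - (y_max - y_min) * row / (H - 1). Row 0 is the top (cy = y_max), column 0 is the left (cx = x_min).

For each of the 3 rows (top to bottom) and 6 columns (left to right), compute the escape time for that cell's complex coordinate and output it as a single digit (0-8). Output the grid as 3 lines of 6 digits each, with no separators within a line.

(row=0, col=0): c = -1.3700 + 1.1100i → escape time 2
(row=0, col=1): c = -0.9920 + 1.1100i → escape time 3
(row=0, col=2): c = -0.6140 + 1.1100i → escape time 3
(row=0, col=3): c = -0.2360 + 1.1100i → escape time 6
(row=0, col=4): c = 0.1420 + 1.1100i → escape time 3
(row=0, col=5): c = 0.5200 + 1.1100i → escape time 2
(row=1, col=0): c = -1.3700 + 0.2750i → escape time 6
(row=1, col=1): c = -0.9920 + 0.2750i → escape time 8
(row=1, col=2): c = -0.6140 + 0.2750i → escape time 8
(row=1, col=3): c = -0.2360 + 0.2750i → escape time 8
(row=1, col=4): c = 0.1420 + 0.2750i → escape time 8
(row=1, col=5): c = 0.5200 + 0.2750i → escape time 5
(row=2, col=0): c = -1.3700 + -0.5600i → escape time 3
(row=2, col=1): c = -0.9920 + -0.5600i → escape time 5
(row=2, col=2): c = -0.6140 + -0.5600i → escape time 8
(row=2, col=3): c = -0.2360 + -0.5600i → escape time 8
(row=2, col=4): c = 0.1420 + -0.5600i → escape time 8
(row=2, col=5): c = 0.5200 + -0.5600i → escape time 4

Answer: 233632
688885
358884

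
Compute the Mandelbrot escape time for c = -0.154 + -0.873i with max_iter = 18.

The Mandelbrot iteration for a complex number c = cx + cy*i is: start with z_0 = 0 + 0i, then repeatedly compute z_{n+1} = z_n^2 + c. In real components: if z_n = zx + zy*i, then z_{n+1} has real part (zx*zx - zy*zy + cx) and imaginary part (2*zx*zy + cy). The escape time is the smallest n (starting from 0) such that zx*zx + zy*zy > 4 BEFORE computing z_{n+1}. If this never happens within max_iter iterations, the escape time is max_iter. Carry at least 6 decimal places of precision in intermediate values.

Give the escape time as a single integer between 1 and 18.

z_0 = 0 + 0i, c = -0.1540 + -0.8730i
Iter 1: z = -0.1540 + -0.8730i, |z|^2 = 0.7858
Iter 2: z = -0.8924 + -0.6041i, |z|^2 = 1.1614
Iter 3: z = 0.2774 + 0.2052i, |z|^2 = 0.1191
Iter 4: z = -0.1191 + -0.7591i, |z|^2 = 0.5904
Iter 5: z = -0.7161 + -0.6921i, |z|^2 = 0.9917
Iter 6: z = -0.1203 + 0.1182i, |z|^2 = 0.0284
Iter 7: z = -0.1535 + -0.9014i, |z|^2 = 0.8361
Iter 8: z = -0.9430 + -0.5963i, |z|^2 = 1.2448
Iter 9: z = 0.3797 + 0.2516i, |z|^2 = 0.2075
Iter 10: z = -0.0731 + -0.6819i, |z|^2 = 0.4704
Iter 11: z = -0.6137 + -0.7733i, |z|^2 = 0.9747
Iter 12: z = -0.3754 + 0.0762i, |z|^2 = 0.1467
Iter 13: z = -0.0189 + -0.9302i, |z|^2 = 0.8656
Iter 14: z = -1.0189 + -0.8378i, |z|^2 = 1.7402
Iter 15: z = 0.1822 + 0.8344i, |z|^2 = 0.7294
Iter 16: z = -0.8170 + -0.5689i, |z|^2 = 0.9912
Iter 17: z = 0.1898 + 0.0567i, |z|^2 = 0.0392

Answer: 18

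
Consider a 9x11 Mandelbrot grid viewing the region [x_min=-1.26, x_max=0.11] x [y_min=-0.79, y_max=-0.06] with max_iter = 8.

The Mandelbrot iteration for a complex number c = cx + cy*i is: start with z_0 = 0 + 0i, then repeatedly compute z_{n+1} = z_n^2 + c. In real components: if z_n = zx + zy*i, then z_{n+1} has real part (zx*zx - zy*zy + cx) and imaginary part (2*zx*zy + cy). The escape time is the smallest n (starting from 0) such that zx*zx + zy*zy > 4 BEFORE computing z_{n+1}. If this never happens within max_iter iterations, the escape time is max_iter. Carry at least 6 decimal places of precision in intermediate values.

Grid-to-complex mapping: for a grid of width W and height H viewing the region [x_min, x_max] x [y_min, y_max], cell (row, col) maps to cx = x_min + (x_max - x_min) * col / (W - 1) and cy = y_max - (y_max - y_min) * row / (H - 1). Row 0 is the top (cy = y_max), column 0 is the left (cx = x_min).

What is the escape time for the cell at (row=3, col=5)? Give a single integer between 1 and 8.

z_0 = 0 + 0i, c = -0.4037 + -0.2790i
Iter 1: z = -0.4037 + -0.2790i, |z|^2 = 0.2409
Iter 2: z = -0.3186 + -0.0537i, |z|^2 = 0.1044
Iter 3: z = -0.3051 + -0.2448i, |z|^2 = 0.1530
Iter 4: z = -0.3706 + -0.1296i, |z|^2 = 0.1541
Iter 5: z = -0.2832 + -0.1829i, |z|^2 = 0.1137
Iter 6: z = -0.3570 + -0.1754i, |z|^2 = 0.1582
Iter 7: z = -0.3071 + -0.1538i, |z|^2 = 0.1179

Answer: 8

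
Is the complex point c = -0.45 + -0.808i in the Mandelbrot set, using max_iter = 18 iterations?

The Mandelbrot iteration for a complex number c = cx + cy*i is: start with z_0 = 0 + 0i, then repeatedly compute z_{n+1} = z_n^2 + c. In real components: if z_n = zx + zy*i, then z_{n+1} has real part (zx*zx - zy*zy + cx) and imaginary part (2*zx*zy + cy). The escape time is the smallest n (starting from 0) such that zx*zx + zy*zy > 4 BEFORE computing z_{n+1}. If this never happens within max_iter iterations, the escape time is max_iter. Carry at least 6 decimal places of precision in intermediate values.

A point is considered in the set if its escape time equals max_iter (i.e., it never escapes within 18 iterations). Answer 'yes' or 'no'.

Answer: no

Derivation:
z_0 = 0 + 0i, c = -0.4500 + -0.8080i
Iter 1: z = -0.4500 + -0.8080i, |z|^2 = 0.8554
Iter 2: z = -0.9004 + -0.0808i, |z|^2 = 0.8172
Iter 3: z = 0.3541 + -0.6625i, |z|^2 = 0.5643
Iter 4: z = -0.7635 + -1.2772i, |z|^2 = 2.2142
Iter 5: z = -1.4984 + 1.1423i, |z|^2 = 3.5500
Iter 6: z = 0.4902 + -4.2312i, |z|^2 = 18.1432
Escaped at iteration 6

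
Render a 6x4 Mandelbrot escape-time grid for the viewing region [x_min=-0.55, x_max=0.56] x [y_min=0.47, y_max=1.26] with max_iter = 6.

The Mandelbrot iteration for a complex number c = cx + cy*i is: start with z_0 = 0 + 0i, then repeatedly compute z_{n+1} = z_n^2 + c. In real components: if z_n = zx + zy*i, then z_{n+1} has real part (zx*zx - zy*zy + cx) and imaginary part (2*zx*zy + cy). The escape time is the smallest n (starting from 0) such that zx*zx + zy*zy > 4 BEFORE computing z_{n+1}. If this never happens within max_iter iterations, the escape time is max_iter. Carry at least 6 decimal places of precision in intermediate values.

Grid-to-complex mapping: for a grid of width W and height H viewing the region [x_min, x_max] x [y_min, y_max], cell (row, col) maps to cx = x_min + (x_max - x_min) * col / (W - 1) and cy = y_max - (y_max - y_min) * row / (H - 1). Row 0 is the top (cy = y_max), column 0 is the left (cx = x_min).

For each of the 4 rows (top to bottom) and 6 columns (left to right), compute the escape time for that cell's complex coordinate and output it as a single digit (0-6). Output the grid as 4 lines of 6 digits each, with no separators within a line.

Answer: 333222
456432
666653
666664

Derivation:
(row=0, col=0): c = -0.5500 + 1.2600i → escape time 3
(row=0, col=1): c = -0.3280 + 1.2600i → escape time 3
(row=0, col=2): c = -0.1060 + 1.2600i → escape time 3
(row=0, col=3): c = 0.1160 + 1.2600i → escape time 2
(row=0, col=4): c = 0.3380 + 1.2600i → escape time 2
(row=0, col=5): c = 0.5600 + 1.2600i → escape time 2
(row=1, col=0): c = -0.5500 + 0.9967i → escape time 4
(row=1, col=1): c = -0.3280 + 0.9967i → escape time 5
(row=1, col=2): c = -0.1060 + 0.9967i → escape time 6
(row=1, col=3): c = 0.1160 + 0.9967i → escape time 4
(row=1, col=4): c = 0.3380 + 0.9967i → escape time 3
(row=1, col=5): c = 0.5600 + 0.9967i → escape time 2
(row=2, col=0): c = -0.5500 + 0.7333i → escape time 6
(row=2, col=1): c = -0.3280 + 0.7333i → escape time 6
(row=2, col=2): c = -0.1060 + 0.7333i → escape time 6
(row=2, col=3): c = 0.1160 + 0.7333i → escape time 6
(row=2, col=4): c = 0.3380 + 0.7333i → escape time 5
(row=2, col=5): c = 0.5600 + 0.7333i → escape time 3
(row=3, col=0): c = -0.5500 + 0.4700i → escape time 6
(row=3, col=1): c = -0.3280 + 0.4700i → escape time 6
(row=3, col=2): c = -0.1060 + 0.4700i → escape time 6
(row=3, col=3): c = 0.1160 + 0.4700i → escape time 6
(row=3, col=4): c = 0.3380 + 0.4700i → escape time 6
(row=3, col=5): c = 0.5600 + 0.4700i → escape time 4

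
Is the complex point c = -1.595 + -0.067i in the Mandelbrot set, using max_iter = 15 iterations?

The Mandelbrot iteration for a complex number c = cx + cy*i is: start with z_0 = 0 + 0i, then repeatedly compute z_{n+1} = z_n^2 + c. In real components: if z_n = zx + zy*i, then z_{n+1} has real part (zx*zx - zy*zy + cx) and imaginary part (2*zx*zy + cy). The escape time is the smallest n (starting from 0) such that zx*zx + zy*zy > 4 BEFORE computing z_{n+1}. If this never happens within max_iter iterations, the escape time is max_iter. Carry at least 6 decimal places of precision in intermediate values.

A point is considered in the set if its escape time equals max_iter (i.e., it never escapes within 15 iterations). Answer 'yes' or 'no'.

Answer: no

Derivation:
z_0 = 0 + 0i, c = -1.5950 + -0.0670i
Iter 1: z = -1.5950 + -0.0670i, |z|^2 = 2.5485
Iter 2: z = 0.9445 + 0.1467i, |z|^2 = 0.9137
Iter 3: z = -0.7244 + 0.2102i, |z|^2 = 0.5689
Iter 4: z = -1.1144 + -0.3715i, |z|^2 = 1.3800
Iter 5: z = -0.4910 + 0.7610i, |z|^2 = 0.8203
Iter 6: z = -1.9331 + -0.8144i, |z|^2 = 4.4001
Escaped at iteration 6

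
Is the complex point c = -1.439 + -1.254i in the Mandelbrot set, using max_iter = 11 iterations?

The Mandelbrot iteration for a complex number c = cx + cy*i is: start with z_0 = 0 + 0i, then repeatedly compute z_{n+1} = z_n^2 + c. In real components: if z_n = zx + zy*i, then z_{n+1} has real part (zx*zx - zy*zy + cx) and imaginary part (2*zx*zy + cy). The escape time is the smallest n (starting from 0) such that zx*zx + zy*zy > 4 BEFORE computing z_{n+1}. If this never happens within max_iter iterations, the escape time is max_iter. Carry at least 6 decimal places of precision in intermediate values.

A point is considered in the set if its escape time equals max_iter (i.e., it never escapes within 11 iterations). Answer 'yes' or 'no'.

Answer: no

Derivation:
z_0 = 0 + 0i, c = -1.4390 + -1.2540i
Iter 1: z = -1.4390 + -1.2540i, |z|^2 = 3.6432
Iter 2: z = -0.9408 + 2.3550i, |z|^2 = 6.4312
Escaped at iteration 2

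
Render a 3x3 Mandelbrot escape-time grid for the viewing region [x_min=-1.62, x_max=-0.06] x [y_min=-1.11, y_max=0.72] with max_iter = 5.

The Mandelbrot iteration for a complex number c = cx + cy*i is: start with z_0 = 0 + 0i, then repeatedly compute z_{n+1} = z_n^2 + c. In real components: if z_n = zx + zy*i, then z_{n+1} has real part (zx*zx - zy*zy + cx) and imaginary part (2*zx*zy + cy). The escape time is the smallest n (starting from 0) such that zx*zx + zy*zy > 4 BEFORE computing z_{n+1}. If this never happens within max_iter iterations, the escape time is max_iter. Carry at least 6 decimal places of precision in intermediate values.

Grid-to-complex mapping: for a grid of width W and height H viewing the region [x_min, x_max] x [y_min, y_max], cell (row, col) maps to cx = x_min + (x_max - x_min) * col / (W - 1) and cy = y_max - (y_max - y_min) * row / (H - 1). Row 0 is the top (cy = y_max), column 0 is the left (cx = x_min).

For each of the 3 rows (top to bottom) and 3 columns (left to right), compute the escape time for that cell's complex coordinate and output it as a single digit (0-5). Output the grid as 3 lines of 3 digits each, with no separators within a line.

Answer: 345
555
235

Derivation:
(row=0, col=0): c = -1.6200 + 0.7200i → escape time 3
(row=0, col=1): c = -0.8400 + 0.7200i → escape time 4
(row=0, col=2): c = -0.0600 + 0.7200i → escape time 5
(row=1, col=0): c = -1.6200 + -0.1950i → escape time 5
(row=1, col=1): c = -0.8400 + -0.1950i → escape time 5
(row=1, col=2): c = -0.0600 + -0.1950i → escape time 5
(row=2, col=0): c = -1.6200 + -1.1100i → escape time 2
(row=2, col=1): c = -0.8400 + -1.1100i → escape time 3
(row=2, col=2): c = -0.0600 + -1.1100i → escape time 5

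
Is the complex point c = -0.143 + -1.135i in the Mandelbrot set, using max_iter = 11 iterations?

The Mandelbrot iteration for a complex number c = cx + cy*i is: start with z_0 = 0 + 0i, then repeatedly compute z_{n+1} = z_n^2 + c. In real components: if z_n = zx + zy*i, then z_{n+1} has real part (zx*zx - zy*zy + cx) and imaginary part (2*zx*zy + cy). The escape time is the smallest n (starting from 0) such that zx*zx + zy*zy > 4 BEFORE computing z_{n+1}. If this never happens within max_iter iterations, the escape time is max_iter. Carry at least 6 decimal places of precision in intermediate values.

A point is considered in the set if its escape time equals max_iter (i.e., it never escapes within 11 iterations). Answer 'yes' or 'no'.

Answer: no

Derivation:
z_0 = 0 + 0i, c = -0.1430 + -1.1350i
Iter 1: z = -0.1430 + -1.1350i, |z|^2 = 1.3087
Iter 2: z = -1.4108 + -0.8104i, |z|^2 = 2.6470
Iter 3: z = 1.1906 + 1.1516i, |z|^2 = 2.7435
Iter 4: z = -0.0517 + 1.6070i, |z|^2 = 2.5851
Iter 5: z = -2.7227 + -1.3010i, |z|^2 = 9.1060
Escaped at iteration 5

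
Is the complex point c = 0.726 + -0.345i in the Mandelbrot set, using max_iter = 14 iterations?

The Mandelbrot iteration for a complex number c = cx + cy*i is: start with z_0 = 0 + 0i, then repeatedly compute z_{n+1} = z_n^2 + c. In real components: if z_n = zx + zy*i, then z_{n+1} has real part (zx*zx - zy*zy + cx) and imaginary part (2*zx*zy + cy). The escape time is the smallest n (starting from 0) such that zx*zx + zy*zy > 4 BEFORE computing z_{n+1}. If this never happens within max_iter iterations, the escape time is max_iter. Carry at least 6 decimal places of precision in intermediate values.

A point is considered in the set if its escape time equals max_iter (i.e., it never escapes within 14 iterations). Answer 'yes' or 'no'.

Answer: no

Derivation:
z_0 = 0 + 0i, c = 0.7260 + -0.3450i
Iter 1: z = 0.7260 + -0.3450i, |z|^2 = 0.6461
Iter 2: z = 1.1341 + -0.8459i, |z|^2 = 2.0017
Iter 3: z = 1.2965 + -2.2637i, |z|^2 = 6.8050
Escaped at iteration 3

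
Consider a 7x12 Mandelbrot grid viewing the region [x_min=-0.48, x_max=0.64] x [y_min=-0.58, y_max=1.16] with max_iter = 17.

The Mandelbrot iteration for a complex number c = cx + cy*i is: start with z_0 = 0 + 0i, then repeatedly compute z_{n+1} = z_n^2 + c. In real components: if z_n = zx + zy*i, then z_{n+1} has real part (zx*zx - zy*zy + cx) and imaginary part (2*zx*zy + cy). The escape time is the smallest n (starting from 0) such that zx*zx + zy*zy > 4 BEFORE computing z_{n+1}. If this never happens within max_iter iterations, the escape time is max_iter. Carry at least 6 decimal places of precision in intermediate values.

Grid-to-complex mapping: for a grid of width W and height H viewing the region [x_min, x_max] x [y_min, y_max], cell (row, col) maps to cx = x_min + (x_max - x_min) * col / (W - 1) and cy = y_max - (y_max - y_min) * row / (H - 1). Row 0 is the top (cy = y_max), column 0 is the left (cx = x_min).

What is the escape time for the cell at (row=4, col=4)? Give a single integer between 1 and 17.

z_0 = 0 + 0i, c = 0.2667 + 0.5273i
Iter 1: z = 0.2667 + 0.5273i, |z|^2 = 0.3491
Iter 2: z = 0.0598 + 0.8085i, |z|^2 = 0.6572
Iter 3: z = -0.3834 + 0.6239i, |z|^2 = 0.5363
Iter 4: z = 0.0244 + 0.0489i, |z|^2 = 0.0030
Iter 5: z = 0.2649 + 0.5297i, |z|^2 = 0.3507
Iter 6: z = 0.0563 + 0.8079i, |z|^2 = 0.6558
Iter 7: z = -0.3828 + 0.6182i, |z|^2 = 0.5287
Iter 8: z = 0.0310 + 0.0540i, |z|^2 = 0.0039
Iter 9: z = 0.2647 + 0.5306i, |z|^2 = 0.3516
Iter 10: z = 0.0552 + 0.8082i, |z|^2 = 0.6562
Iter 11: z = -0.3835 + 0.6165i, |z|^2 = 0.5271
Iter 12: z = 0.0337 + 0.0545i, |z|^2 = 0.0041
Iter 13: z = 0.2648 + 0.5309i, |z|^2 = 0.3520
Iter 14: z = 0.0549 + 0.8085i, |z|^2 = 0.6567
Iter 15: z = -0.3840 + 0.6161i, |z|^2 = 0.5270
Iter 16: z = 0.0346 + 0.0542i, |z|^2 = 0.0041

Answer: 17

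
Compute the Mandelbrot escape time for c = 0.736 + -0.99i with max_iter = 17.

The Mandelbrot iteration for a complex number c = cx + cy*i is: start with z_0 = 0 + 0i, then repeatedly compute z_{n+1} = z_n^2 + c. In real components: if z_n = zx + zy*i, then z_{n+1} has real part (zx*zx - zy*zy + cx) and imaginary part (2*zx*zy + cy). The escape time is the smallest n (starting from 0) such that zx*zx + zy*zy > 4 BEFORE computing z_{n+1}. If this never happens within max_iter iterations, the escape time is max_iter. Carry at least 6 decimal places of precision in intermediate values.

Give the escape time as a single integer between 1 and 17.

Answer: 2

Derivation:
z_0 = 0 + 0i, c = 0.7360 + -0.9900i
Iter 1: z = 0.7360 + -0.9900i, |z|^2 = 1.5218
Iter 2: z = 0.2976 + -2.4473i, |z|^2 = 6.0777
Escaped at iteration 2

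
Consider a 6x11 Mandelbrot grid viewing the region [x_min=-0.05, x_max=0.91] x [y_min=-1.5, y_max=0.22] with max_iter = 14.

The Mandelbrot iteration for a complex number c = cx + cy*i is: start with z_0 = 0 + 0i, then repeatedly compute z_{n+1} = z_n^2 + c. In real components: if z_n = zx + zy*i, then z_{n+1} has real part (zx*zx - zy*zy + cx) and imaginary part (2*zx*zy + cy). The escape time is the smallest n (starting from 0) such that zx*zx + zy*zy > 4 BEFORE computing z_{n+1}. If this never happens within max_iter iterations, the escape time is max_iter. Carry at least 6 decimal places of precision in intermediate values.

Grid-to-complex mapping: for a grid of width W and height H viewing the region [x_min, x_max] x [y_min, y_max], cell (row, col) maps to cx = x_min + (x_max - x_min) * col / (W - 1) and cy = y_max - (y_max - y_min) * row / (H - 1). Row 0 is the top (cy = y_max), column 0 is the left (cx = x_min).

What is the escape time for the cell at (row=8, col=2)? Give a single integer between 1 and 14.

Answer: 2

Derivation:
z_0 = 0 + 0i, c = 0.3340 + -1.1560i
Iter 1: z = 0.3340 + -1.1560i, |z|^2 = 1.4479
Iter 2: z = -0.8908 + -1.9282i, |z|^2 = 4.5115
Escaped at iteration 2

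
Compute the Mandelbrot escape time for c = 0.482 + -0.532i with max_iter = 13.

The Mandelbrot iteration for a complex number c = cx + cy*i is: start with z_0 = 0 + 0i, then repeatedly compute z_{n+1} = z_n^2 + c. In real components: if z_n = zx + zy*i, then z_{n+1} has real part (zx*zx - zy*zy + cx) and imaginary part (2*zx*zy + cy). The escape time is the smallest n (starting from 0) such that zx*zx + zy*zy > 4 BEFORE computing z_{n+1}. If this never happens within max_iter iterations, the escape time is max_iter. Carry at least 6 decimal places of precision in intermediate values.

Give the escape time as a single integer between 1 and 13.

z_0 = 0 + 0i, c = 0.4820 + -0.5320i
Iter 1: z = 0.4820 + -0.5320i, |z|^2 = 0.5153
Iter 2: z = 0.4313 + -1.0448i, |z|^2 = 1.2777
Iter 3: z = -0.4237 + -1.4333i, |z|^2 = 2.2338
Iter 4: z = -1.3928 + 0.6825i, |z|^2 = 2.4057
Iter 5: z = 1.9560 + -2.4333i, |z|^2 = 9.7468
Escaped at iteration 5

Answer: 5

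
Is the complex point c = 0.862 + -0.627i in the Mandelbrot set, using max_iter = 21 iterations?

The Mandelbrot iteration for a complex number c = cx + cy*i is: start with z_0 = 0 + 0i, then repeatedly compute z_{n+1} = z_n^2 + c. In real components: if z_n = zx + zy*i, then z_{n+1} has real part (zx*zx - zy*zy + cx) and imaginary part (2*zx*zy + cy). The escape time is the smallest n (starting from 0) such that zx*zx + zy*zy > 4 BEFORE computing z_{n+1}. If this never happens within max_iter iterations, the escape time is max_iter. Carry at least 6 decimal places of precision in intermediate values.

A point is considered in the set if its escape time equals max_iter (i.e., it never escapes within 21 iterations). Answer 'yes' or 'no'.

z_0 = 0 + 0i, c = 0.8620 + -0.6270i
Iter 1: z = 0.8620 + -0.6270i, |z|^2 = 1.1362
Iter 2: z = 1.2119 + -1.7079i, |z|^2 = 4.3858
Escaped at iteration 2

Answer: no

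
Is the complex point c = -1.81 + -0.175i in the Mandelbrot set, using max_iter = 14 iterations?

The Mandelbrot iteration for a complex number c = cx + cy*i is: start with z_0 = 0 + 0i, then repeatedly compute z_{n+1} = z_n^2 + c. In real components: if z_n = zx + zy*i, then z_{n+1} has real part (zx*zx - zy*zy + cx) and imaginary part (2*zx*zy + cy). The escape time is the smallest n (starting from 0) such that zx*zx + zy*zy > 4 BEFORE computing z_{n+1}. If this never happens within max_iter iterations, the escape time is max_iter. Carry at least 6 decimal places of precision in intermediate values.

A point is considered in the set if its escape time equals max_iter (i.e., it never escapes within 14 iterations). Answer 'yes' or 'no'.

Answer: no

Derivation:
z_0 = 0 + 0i, c = -1.8100 + -0.1750i
Iter 1: z = -1.8100 + -0.1750i, |z|^2 = 3.3067
Iter 2: z = 1.4355 + 0.4585i, |z|^2 = 2.2708
Iter 3: z = 0.0404 + 1.1413i, |z|^2 = 1.3043
Iter 4: z = -3.1110 + -0.0829i, |z|^2 = 9.6852
Escaped at iteration 4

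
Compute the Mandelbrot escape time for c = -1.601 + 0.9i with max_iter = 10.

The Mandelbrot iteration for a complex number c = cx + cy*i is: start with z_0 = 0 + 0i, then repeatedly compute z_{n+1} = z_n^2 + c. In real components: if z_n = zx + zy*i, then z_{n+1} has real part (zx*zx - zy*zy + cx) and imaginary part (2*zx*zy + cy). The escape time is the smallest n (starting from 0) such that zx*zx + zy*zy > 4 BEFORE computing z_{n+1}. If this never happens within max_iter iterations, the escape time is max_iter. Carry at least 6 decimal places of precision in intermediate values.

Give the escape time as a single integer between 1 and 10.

z_0 = 0 + 0i, c = -1.6010 + 0.9000i
Iter 1: z = -1.6010 + 0.9000i, |z|^2 = 3.3732
Iter 2: z = 0.1522 + -1.9818i, |z|^2 = 3.9507
Iter 3: z = -5.5054 + 0.2967i, |z|^2 = 30.3971
Escaped at iteration 3

Answer: 3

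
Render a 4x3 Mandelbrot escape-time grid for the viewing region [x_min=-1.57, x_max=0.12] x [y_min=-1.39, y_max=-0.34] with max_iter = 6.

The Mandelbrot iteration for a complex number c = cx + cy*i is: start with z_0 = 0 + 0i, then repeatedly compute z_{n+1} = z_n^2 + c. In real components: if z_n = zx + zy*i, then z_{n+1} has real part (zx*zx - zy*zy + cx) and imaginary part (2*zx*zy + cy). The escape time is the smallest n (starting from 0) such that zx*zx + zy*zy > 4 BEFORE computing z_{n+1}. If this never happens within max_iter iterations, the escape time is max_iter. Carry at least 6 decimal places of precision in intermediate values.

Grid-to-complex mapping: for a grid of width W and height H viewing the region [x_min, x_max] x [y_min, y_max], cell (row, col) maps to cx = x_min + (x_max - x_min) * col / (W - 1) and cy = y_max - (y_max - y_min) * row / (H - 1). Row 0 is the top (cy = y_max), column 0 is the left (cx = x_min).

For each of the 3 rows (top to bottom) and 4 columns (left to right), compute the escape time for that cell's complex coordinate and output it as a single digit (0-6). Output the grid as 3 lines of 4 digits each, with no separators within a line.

Answer: 4666
3355
1222

Derivation:
(row=0, col=0): c = -1.5700 + -0.3400i → escape time 4
(row=0, col=1): c = -1.0067 + -0.3400i → escape time 6
(row=0, col=2): c = -0.4433 + -0.3400i → escape time 6
(row=0, col=3): c = 0.1200 + -0.3400i → escape time 6
(row=1, col=0): c = -1.5700 + -0.8650i → escape time 3
(row=1, col=1): c = -1.0067 + -0.8650i → escape time 3
(row=1, col=2): c = -0.4433 + -0.8650i → escape time 5
(row=1, col=3): c = 0.1200 + -0.8650i → escape time 5
(row=2, col=0): c = -1.5700 + -1.3900i → escape time 1
(row=2, col=1): c = -1.0067 + -1.3900i → escape time 2
(row=2, col=2): c = -0.4433 + -1.3900i → escape time 2
(row=2, col=3): c = 0.1200 + -1.3900i → escape time 2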